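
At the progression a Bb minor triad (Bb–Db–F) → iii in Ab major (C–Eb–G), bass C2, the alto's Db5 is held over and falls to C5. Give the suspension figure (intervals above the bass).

At the second chord the bass is C2. The suspended Db5 lies a ninth above the bass; after resolving down by step to C5, the interval above the bass becomes an octave.
Suspension figures are named by those two intervals: 9–8.

9–8 suspension.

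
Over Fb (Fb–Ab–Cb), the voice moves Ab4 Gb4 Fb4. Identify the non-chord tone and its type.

Gb4 is a passing tone.

The harmony at that moment is Fb major triad (Fb, Ab, Cb); Gb4 is not a chord tone.
It is approached by step down from Ab4 and left by step down to Fb4.
Step in, step out in the same direction — a passing tone.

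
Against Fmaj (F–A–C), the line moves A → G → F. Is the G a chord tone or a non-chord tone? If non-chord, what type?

The harmony at that moment is F major triad (F, A, C); G is not a chord tone.
It is approached by step down from A and left by step down to F.
Step in, step out in the same direction — a passing tone.

Non-chord tone — a passing tone.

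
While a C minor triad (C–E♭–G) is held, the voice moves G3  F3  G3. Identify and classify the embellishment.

The harmony at that moment is C minor triad (C, E♭, G); F3 is not a chord tone.
It is approached by step down from G3 and left by step up to G3.
Step away and step back to the same note — a neighbor tone (lower neighbor).

F3 is a neighbor tone.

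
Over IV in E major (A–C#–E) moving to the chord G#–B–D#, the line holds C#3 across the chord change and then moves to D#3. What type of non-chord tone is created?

The harmony at that moment is G# minor triad (G#, B, D#); C#3 is not a chord tone.
It is held over (the same pitch as the preceding C#3) and left by step up to D#3.
Held over from the previous chord and resolving up by step — a retardation.

C#3 is a retardation.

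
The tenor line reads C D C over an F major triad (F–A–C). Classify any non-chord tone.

D is a neighbor tone.

The harmony at that moment is F major triad (F, A, C); D is not a chord tone.
It is approached by step up from C and left by step down to C.
Step away and step back to the same note — a neighbor tone (upper neighbor).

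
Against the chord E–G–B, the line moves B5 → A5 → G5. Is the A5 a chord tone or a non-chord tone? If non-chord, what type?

The harmony at that moment is E minor triad (E, G, B); A5 is not a chord tone.
It is approached by step down from B5 and left by step down to G5.
Step in, step out in the same direction — a passing tone.

Non-chord tone — a passing tone.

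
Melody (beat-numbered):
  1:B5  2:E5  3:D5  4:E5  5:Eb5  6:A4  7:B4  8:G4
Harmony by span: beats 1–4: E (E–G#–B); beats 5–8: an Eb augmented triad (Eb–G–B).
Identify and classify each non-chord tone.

The harmony at that moment is E major triad (E, G#, B); D5 is not a chord tone.
It is approached by step down from E5 and left by step up to E5.
Step away and step back to the same note — a neighbor tone (lower neighbor).
The harmony at that moment is Eb augmented triad (Eb, G, B); A4 is not a chord tone.
It is approached by leap down from Eb5 and left by step up to B4.
Leap in, step out — an appoggiatura.

D5 (beat 3) — neighbor tone; A4 (beat 6) — appoggiatura.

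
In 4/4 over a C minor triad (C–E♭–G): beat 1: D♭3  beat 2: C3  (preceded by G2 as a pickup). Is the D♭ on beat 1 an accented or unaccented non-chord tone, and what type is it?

Accented appoggiatura.

The harmony at that moment is C minor triad (C, E♭, G); D♭3 is not a chord tone.
It is approached by leap up from G2 and left by step down to C3.
Leap in, step out — an appoggiatura.
It falls on the downbeat, so it is accented.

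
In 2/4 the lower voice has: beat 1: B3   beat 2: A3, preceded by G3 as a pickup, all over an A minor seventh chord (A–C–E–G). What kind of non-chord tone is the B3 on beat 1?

Appoggiatura.

The harmony at that moment is A minor seventh chord (A, C, E, G); B3 is not a chord tone.
It is approached by leap up from G3 and left by step down to A3.
Leap in, step out, metrically accented — an appoggiatura.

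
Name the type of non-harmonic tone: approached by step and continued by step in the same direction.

Approach: by step. Departure: by step, continuing in the same direction.
Stepwise on both sides with no change of direction means the note fills in the space between two different chord tones — a passing tone. (Had it turned back to its starting note it would be a neighbor tone instead.)

Passing tone.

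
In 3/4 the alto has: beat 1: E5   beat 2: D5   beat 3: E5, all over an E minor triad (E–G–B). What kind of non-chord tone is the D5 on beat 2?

Lower neighbor tone.

The harmony at that moment is E minor triad (E, G, B); D5 is not a chord tone.
It is approached by step down from E5 and left by step up to E5.
Step away and step back to the same note — a neighbor tone (lower neighbor).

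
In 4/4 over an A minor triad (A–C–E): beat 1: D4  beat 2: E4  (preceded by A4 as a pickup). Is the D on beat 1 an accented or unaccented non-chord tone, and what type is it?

The harmony at that moment is A minor triad (A, C, E); D4 is not a chord tone.
It is approached by leap down from A4 and left by step up to E4.
Leap in, step out — an appoggiatura.
It falls on the downbeat, so it is accented.

Accented appoggiatura.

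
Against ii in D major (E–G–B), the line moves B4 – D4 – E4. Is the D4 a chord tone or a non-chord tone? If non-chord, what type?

Non-chord tone — an appoggiatura.

The harmony at that moment is E minor triad (E, G, B); D4 is not a chord tone.
It is approached by leap down from B4 and left by step up to E4.
Leap in, step out — an appoggiatura.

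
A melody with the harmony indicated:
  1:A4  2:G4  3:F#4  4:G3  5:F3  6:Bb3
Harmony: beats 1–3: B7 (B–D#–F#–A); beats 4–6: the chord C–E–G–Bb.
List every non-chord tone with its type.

G4 (beat 2) — passing tone; F3 (beat 5) — escape tone.

The harmony at that moment is B dominant seventh chord (B, D#, F#, A); G4 is not a chord tone.
It is approached by step down from A4 and left by step down to F#4.
Step in, step out in the same direction — a passing tone.
The harmony at that moment is C dominant seventh chord (C, E, G, Bb); F3 is not a chord tone.
It is approached by step down from G3 and left by leap up to Bb3.
Step in, leap out — an escape tone.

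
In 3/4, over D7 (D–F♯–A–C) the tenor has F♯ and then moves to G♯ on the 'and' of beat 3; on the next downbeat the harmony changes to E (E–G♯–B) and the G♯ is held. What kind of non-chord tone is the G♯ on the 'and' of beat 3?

Anticipation.

The harmony at that moment is D dominant seventh chord (D, F♯, A, C); G♯ is not a chord tone.
It is approached by step up from F♯ and then sustained as the same pitch into the next harmony.
Arriving early and becoming a chord tone when the harmony changes — an anticipation.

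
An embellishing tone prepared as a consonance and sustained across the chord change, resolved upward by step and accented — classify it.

Approach: by preparation — the pitch is first a chord tone, then held (tied or repeated) while the harmony changes under it. Departure: up by step. Metric position: strong.
A prepared dissonance that resolves upward by step — a retardation. (The same figure resolving downward would be a suspension.)

Retardation.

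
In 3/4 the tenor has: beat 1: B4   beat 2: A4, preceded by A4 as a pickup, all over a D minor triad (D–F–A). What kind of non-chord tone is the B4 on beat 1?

Upper neighbor tone.

The harmony at that moment is D minor triad (D, F, A); B4 is not a chord tone.
It is approached by step up from A4 and left by step down to A4.
Step away and step back to the same note — a neighbor tone (upper neighbor).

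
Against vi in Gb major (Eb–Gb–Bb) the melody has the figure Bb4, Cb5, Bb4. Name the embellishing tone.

The harmony at that moment is Eb minor triad (Eb, Gb, Bb); Cb5 is not a chord tone.
It is approached by step up from Bb4 and left by step down to Bb4.
Step away and step back to the same note — a neighbor tone (upper neighbor).

Cb5 is a neighbor tone.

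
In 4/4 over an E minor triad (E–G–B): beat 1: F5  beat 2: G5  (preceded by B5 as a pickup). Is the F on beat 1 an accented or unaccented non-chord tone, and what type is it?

Accented appoggiatura.

The harmony at that moment is E minor triad (E, G, B); F5 is not a chord tone.
It is approached by leap down from B5 and left by step up to G5.
Leap in, step out — an appoggiatura.
It falls on the downbeat, so it is accented.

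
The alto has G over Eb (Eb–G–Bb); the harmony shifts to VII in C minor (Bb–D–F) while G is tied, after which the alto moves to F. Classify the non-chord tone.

The harmony at that moment is Bb major triad (Bb, D, F); G is not a chord tone.
It is held over (the same pitch as the preceding G) and left by step down to F.
Held over from the previous chord and resolving down by step — a suspension.

G is a suspension.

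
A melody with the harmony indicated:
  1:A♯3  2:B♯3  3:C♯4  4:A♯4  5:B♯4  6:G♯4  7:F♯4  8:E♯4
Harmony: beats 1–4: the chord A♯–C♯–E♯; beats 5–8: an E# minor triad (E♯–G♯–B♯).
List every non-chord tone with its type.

B♯3 (beat 2) — passing tone; F♯4 (beat 7) — passing tone.

The harmony at that moment is A♯ minor triad (A♯, C♯, E♯); B♯3 is not a chord tone.
It is approached by step up from A♯3 and left by step up to C♯4.
Step in, step out in the same direction — a passing tone.
The harmony at that moment is E♯ minor triad (E♯, G♯, B♯); F♯4 is not a chord tone.
It is approached by step down from G♯4 and left by step down to E♯4.
Step in, step out in the same direction — a passing tone.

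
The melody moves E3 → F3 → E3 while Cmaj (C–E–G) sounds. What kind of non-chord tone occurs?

The harmony at that moment is C major triad (C, E, G); F3 is not a chord tone.
It is approached by step up from E3 and left by step down to E3.
Step away and step back to the same note — a neighbor tone (upper neighbor).

F3 is a neighbor tone.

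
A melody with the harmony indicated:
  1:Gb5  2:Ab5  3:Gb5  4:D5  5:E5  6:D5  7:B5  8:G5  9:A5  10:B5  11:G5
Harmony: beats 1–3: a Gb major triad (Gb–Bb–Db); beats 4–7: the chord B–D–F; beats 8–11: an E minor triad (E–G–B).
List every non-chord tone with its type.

Ab5 (beat 2) — neighbor tone; E5 (beat 5) — neighbor tone; A5 (beat 9) — passing tone.

The harmony at that moment is Gb major triad (Gb, Bb, Db); Ab5 is not a chord tone.
It is approached by step up from Gb5 and left by step down to Gb5.
Step away and step back to the same note — a neighbor tone (upper neighbor).
The harmony at that moment is B diminished triad (B, D, F); E5 is not a chord tone.
It is approached by step up from D5 and left by step down to D5.
Step away and step back to the same note — a neighbor tone (upper neighbor).
The harmony at that moment is E minor triad (E, G, B); A5 is not a chord tone.
It is approached by step up from G5 and left by step up to B5.
Step in, step out in the same direction — a passing tone.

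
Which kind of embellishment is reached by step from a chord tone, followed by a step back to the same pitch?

Approach: by step. Departure: by step in the opposite direction, back to the starting pitch.
Stepwise on both sides but reversing to return to the same chord tone — a neighbor tone. (Had it continued onward in the same direction it would be a passing tone instead.)

Neighbor tone.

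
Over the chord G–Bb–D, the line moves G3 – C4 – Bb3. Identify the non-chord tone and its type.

The harmony at that moment is G minor triad (G, Bb, D); C4 is not a chord tone.
It is approached by leap up from G3 and left by step down to Bb3.
Leap in, step out — an appoggiatura.

C4 is an appoggiatura.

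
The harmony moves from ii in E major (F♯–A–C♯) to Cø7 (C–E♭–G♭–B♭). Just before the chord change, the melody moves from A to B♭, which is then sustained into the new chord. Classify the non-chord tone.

B♭ is an anticipation.

The harmony at that moment is F♯ minor triad (F♯, A, C♯); B♭ is not a chord tone.
It is approached by step up from A and then sustained as the same pitch into the next harmony.
Arriving early and becoming a chord tone when the harmony changes — an anticipation.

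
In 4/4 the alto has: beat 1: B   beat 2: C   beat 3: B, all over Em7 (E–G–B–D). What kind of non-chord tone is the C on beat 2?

Upper neighbor tone.

The harmony at that moment is E minor seventh chord (E, G, B, D); C is not a chord tone.
It is approached by step up from B and left by step down to B.
Step away and step back to the same note — a neighbor tone (upper neighbor).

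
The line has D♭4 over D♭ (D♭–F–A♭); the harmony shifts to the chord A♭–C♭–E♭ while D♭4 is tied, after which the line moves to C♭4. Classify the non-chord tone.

D♭4 is a suspension.

The harmony at that moment is A♭ minor triad (A♭, C♭, E♭); D♭4 is not a chord tone.
It is held over (the same pitch as the preceding D♭4) and left by step down to C♭4.
Held over from the previous chord and resolving down by step — a suspension.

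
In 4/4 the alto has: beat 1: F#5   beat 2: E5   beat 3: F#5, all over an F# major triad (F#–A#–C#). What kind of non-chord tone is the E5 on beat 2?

The harmony at that moment is F# major triad (F#, A#, C#); E5 is not a chord tone.
It is approached by step down from F#5 and left by step up to F#5.
Step away and step back to the same note — a neighbor tone (lower neighbor).

Lower neighbor tone.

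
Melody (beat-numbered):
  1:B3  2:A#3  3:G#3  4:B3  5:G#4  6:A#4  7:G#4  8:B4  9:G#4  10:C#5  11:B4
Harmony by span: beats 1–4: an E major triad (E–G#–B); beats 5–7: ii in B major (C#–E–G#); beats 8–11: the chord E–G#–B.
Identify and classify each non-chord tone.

A#3 (beat 2) — passing tone; A#4 (beat 6) — neighbor tone; C#5 (beat 10) — appoggiatura.

The harmony at that moment is E major triad (E, G#, B); A#3 is not a chord tone.
It is approached by step down from B3 and left by step down to G#3.
Step in, step out in the same direction — a passing tone.
The harmony at that moment is C# minor triad (C#, E, G#); A#4 is not a chord tone.
It is approached by step up from G#4 and left by step down to G#4.
Step away and step back to the same note — a neighbor tone (upper neighbor).
The harmony at that moment is E major triad (E, G#, B); C#5 is not a chord tone.
It is approached by leap up from G#4 and left by step down to B4.
Leap in, step out — an appoggiatura.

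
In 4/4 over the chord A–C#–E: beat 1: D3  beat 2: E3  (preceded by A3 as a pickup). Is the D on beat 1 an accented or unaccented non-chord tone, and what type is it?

Accented appoggiatura.

The harmony at that moment is A major triad (A, C#, E); D3 is not a chord tone.
It is approached by leap down from A3 and left by step up to E3.
Leap in, step out — an appoggiatura.
It falls on the downbeat, so it is accented.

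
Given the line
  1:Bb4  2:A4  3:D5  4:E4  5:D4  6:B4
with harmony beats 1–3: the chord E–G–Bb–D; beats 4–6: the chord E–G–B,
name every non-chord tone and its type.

The harmony at that moment is E half-diminished seventh chord (E, G, Bb, D); A4 is not a chord tone.
It is approached by step down from Bb4 and left by leap up to D5.
Step in, leap out — an escape tone.
The harmony at that moment is E minor triad (E, G, B); D4 is not a chord tone.
It is approached by step down from E4 and left by leap up to B4.
Step in, leap out — an escape tone.

A4 (beat 2) — escape tone; D4 (beat 5) — escape tone.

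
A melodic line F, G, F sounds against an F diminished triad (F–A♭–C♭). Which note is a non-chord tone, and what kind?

G is a neighbor tone.

The harmony at that moment is F diminished triad (F, A♭, C♭); G is not a chord tone.
It is approached by step up from F and left by step down to F.
Step away and step back to the same note — a neighbor tone (upper neighbor).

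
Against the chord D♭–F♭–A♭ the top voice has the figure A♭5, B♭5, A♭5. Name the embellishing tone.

The harmony at that moment is D♭ minor triad (D♭, F♭, A♭); B♭5 is not a chord tone.
It is approached by step up from A♭5 and left by step down to A♭5.
Step away and step back to the same note — a neighbor tone (upper neighbor).

B♭5 is a neighbor tone.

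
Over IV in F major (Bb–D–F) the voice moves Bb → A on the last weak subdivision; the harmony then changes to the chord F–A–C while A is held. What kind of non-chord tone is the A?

The harmony at that moment is Bb major triad (Bb, D, F); A is not a chord tone.
It is approached by step down from Bb and then sustained as the same pitch into the next harmony.
Arriving early and becoming a chord tone when the harmony changes — an anticipation.

A is an anticipation.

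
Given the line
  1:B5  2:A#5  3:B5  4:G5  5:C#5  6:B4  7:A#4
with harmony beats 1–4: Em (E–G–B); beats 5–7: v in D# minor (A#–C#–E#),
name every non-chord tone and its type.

The harmony at that moment is E minor triad (E, G, B); A#5 is not a chord tone.
It is approached by step down from B5 and left by step up to B5.
Step away and step back to the same note — a neighbor tone (lower neighbor).
The harmony at that moment is A# minor triad (A#, C#, E#); B4 is not a chord tone.
It is approached by step down from C#5 and left by step down to A#4.
Step in, step out in the same direction — a passing tone.

A#5 (beat 2) — neighbor tone; B4 (beat 6) — passing tone.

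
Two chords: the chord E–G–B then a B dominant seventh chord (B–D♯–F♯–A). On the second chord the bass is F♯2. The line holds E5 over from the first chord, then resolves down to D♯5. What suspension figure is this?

7–6 suspension.

At the second chord the bass is F♯2. The suspended E5 lies a seventh above the bass; after resolving down by step to D♯5, the interval above the bass becomes a sixth.
Suspension figures are named by those two intervals: 7–6.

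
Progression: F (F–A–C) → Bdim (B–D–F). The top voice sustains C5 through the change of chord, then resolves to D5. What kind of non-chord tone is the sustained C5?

The harmony at that moment is B diminished triad (B, D, F); C5 is not a chord tone.
It is held over (the same pitch as the preceding C5) and left by step up to D5.
Held over from the previous chord and resolving up by step — a retardation.

C5 is a retardation.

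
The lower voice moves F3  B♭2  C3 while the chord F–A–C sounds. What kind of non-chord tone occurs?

B♭2 is an appoggiatura.

The harmony at that moment is F major triad (F, A, C); B♭2 is not a chord tone.
It is approached by leap down from F3 and left by step up to C3.
Leap in, step out — an appoggiatura.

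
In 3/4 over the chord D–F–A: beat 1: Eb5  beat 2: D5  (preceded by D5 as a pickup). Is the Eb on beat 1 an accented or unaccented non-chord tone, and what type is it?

The harmony at that moment is D minor triad (D, F, A); Eb5 is not a chord tone.
It is approached by step up from D5 and left by step down to D5.
Step away and step back to the same note — a neighbor tone (upper neighbor).
It falls on the downbeat, so it is accented.

Accented neighbor tone.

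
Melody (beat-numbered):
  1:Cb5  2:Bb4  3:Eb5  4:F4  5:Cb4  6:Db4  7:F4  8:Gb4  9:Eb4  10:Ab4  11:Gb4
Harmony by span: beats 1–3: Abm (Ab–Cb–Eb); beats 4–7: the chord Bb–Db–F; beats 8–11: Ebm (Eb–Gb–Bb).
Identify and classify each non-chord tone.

The harmony at that moment is Ab minor triad (Ab, Cb, Eb); Bb4 is not a chord tone.
It is approached by step down from Cb5 and left by leap up to Eb5.
Step in, leap out — an escape tone.
The harmony at that moment is Bb minor triad (Bb, Db, F); Cb4 is not a chord tone.
It is approached by leap down from F4 and left by step up to Db4.
Leap in, step out — an appoggiatura.
The harmony at that moment is Eb minor triad (Eb, Gb, Bb); Ab4 is not a chord tone.
It is approached by leap up from Eb4 and left by step down to Gb4.
Leap in, step out — an appoggiatura.

Bb4 (beat 2) — escape tone; Cb4 (beat 5) — appoggiatura; Ab4 (beat 10) — appoggiatura.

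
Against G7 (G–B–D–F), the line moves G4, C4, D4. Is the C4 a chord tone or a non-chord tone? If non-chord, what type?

Non-chord tone — an appoggiatura.

The harmony at that moment is G dominant seventh chord (G, B, D, F); C4 is not a chord tone.
It is approached by leap down from G4 and left by step up to D4.
Leap in, step out — an appoggiatura.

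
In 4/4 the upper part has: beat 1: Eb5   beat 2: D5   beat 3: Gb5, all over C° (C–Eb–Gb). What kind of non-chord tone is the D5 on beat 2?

Escape tone.

The harmony at that moment is C diminished triad (C, Eb, Gb); D5 is not a chord tone.
It is approached by step down from Eb5 and left by leap up to Gb5.
Step in, leap out, on a weak beat — an escape tone.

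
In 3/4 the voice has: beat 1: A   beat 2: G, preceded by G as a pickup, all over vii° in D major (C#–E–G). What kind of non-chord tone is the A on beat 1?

The harmony at that moment is C# diminished triad (C#, E, G); A is not a chord tone.
It is approached by step up from G and left by step down to G.
Step away and step back to the same note — a neighbor tone (upper neighbor).

Upper neighbor tone.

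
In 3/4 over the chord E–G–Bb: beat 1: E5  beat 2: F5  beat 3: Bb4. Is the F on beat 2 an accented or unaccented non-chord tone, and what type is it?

Unaccented escape tone.

The harmony at that moment is E diminished triad (E, G, Bb); F5 is not a chord tone.
It is approached by step up from E5 and left by leap down to Bb4.
Step in, leap out — an escape tone.
It falls on a weak beat, so it is unaccented.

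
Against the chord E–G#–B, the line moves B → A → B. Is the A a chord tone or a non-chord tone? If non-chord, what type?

The harmony at that moment is E major triad (E, G#, B); A is not a chord tone.
It is approached by step down from B and left by step up to B.
Step away and step back to the same note — a neighbor tone (lower neighbor).

Non-chord tone — a neighbor tone.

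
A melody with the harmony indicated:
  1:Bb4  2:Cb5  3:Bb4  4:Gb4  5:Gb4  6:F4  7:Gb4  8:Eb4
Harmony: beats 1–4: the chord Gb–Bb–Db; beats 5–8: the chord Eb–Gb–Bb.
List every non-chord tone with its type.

The harmony at that moment is Gb major triad (Gb, Bb, Db); Cb5 is not a chord tone.
It is approached by step up from Bb4 and left by step down to Bb4.
Step away and step back to the same note — a neighbor tone (upper neighbor).
The harmony at that moment is Eb minor triad (Eb, Gb, Bb); F4 is not a chord tone.
It is approached by step down from Gb4 and left by step up to Gb4.
Step away and step back to the same note — a neighbor tone (lower neighbor).

Cb5 (beat 2) — neighbor tone; F4 (beat 6) — neighbor tone.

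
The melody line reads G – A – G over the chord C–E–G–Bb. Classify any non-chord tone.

The harmony at that moment is C dominant seventh chord (C, E, G, Bb); A is not a chord tone.
It is approached by step up from G and left by step down to G.
Step away and step back to the same note — a neighbor tone (upper neighbor).

A is a neighbor tone.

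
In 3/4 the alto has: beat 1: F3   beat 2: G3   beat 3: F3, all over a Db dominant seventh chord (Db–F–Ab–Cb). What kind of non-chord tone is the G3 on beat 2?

Upper neighbor tone.

The harmony at that moment is Db dominant seventh chord (Db, F, Ab, Cb); G3 is not a chord tone.
It is approached by step up from F3 and left by step down to F3.
Step away and step back to the same note — a neighbor tone (upper neighbor).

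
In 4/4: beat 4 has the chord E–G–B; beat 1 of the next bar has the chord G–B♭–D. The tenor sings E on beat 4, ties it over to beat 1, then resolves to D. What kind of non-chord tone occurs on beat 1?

The harmony at that moment is G minor triad (G, B♭, D); E is not a chord tone.
It is held over (the same pitch as the preceding E) and left by step down to D.
Held over from the previous chord and resolving down by step — a suspension.

Suspension.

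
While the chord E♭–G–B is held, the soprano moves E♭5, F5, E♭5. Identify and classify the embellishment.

The harmony at that moment is E♭ augmented triad (E♭, G, B); F5 is not a chord tone.
It is approached by step up from E♭5 and left by step down to E♭5.
Step away and step back to the same note — a neighbor tone (upper neighbor).

F5 is a neighbor tone.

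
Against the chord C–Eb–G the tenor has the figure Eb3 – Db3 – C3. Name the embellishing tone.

The harmony at that moment is C minor triad (C, Eb, G); Db3 is not a chord tone.
It is approached by step down from Eb3 and left by step down to C3.
Step in, step out in the same direction — a passing tone.

Db3 is a passing tone.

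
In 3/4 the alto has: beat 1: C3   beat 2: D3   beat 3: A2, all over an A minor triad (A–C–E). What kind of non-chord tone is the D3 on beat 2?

Escape tone.

The harmony at that moment is A minor triad (A, C, E); D3 is not a chord tone.
It is approached by step up from C3 and left by leap down to A2.
Step in, leap out, on a weak beat — an escape tone.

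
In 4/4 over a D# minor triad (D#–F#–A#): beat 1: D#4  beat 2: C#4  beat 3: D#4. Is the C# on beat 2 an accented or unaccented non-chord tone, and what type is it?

The harmony at that moment is D# minor triad (D#, F#, A#); C#4 is not a chord tone.
It is approached by step down from D#4 and left by step up to D#4.
Step away and step back to the same note — a neighbor tone (lower neighbor).
It falls on a weak beat, so it is unaccented.

Unaccented neighbor tone.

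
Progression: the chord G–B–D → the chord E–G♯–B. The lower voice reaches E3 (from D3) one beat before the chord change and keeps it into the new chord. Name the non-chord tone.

E3 is an anticipation.

The harmony at that moment is G major triad (G, B, D); E3 is not a chord tone.
It is approached by step up from D3 and then sustained as the same pitch into the next harmony.
Arriving early and becoming a chord tone when the harmony changes — an anticipation.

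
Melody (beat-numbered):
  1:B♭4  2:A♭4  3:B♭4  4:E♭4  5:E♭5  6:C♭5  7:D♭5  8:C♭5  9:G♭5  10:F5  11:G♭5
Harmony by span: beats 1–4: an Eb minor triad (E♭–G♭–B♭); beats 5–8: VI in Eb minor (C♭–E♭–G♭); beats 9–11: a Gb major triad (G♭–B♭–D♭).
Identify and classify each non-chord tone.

The harmony at that moment is E♭ minor triad (E♭, G♭, B♭); A♭4 is not a chord tone.
It is approached by step down from B♭4 and left by step up to B♭4.
Step away and step back to the same note — a neighbor tone (lower neighbor).
The harmony at that moment is C♭ major triad (C♭, E♭, G♭); D♭5 is not a chord tone.
It is approached by step up from C♭5 and left by step down to C♭5.
Step away and step back to the same note — a neighbor tone (upper neighbor).
The harmony at that moment is G♭ major triad (G♭, B♭, D♭); F5 is not a chord tone.
It is approached by step down from G♭5 and left by step up to G♭5.
Step away and step back to the same note — a neighbor tone (lower neighbor).

A♭4 (beat 2) — neighbor tone; D♭5 (beat 7) — neighbor tone; F5 (beat 10) — neighbor tone.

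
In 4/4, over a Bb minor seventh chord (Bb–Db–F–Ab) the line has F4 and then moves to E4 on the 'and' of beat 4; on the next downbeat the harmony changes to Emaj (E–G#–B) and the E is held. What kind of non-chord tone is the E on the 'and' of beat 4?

The harmony at that moment is Bb minor seventh chord (Bb, Db, F, Ab); E4 is not a chord tone.
It is approached by step down from F4 and then sustained as the same pitch into the next harmony.
Arriving early and becoming a chord tone when the harmony changes — an anticipation.

Anticipation.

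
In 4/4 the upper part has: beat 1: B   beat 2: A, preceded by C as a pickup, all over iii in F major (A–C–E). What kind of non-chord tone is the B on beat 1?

Passing tone.

The harmony at that moment is A minor triad (A, C, E); B is not a chord tone.
It is approached by step down from C and left by step down to A.
Step in, step out in the same direction — a passing tone.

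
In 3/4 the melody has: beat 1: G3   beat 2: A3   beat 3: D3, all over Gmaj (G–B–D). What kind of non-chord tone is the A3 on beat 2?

The harmony at that moment is G major triad (G, B, D); A3 is not a chord tone.
It is approached by step up from G3 and left by leap down to D3.
Step in, leap out, on a weak beat — an escape tone.

Escape tone.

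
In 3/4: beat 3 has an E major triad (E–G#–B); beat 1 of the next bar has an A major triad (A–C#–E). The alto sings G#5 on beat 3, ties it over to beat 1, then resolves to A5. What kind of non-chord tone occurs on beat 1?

The harmony at that moment is A major triad (A, C#, E); G#5 is not a chord tone.
It is held over (the same pitch as the preceding G#5) and left by step up to A5.
Held over from the previous chord and resolving up by step — a retardation.

Retardation.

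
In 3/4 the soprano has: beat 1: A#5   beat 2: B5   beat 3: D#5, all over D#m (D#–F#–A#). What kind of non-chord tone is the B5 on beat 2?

Escape tone.

The harmony at that moment is D# minor triad (D#, F#, A#); B5 is not a chord tone.
It is approached by step up from A#5 and left by leap down to D#5.
Step in, leap out, on a weak beat — an escape tone.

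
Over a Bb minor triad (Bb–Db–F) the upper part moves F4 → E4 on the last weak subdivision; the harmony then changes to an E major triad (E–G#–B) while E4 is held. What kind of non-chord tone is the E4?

E4 is an anticipation.

The harmony at that moment is Bb minor triad (Bb, Db, F); E4 is not a chord tone.
It is approached by step down from F4 and then sustained as the same pitch into the next harmony.
Arriving early and becoming a chord tone when the harmony changes — an anticipation.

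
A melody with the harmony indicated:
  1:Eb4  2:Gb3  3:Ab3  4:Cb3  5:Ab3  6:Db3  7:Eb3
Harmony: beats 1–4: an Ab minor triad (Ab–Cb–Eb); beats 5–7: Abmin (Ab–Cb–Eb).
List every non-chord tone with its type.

Gb3 (beat 2) — appoggiatura; Db3 (beat 6) — appoggiatura.

The harmony at that moment is Ab minor triad (Ab, Cb, Eb); Gb3 is not a chord tone.
It is approached by leap down from Eb4 and left by step up to Ab3.
Leap in, step out — an appoggiatura.
The harmony at that moment is Ab minor triad (Ab, Cb, Eb); Db3 is not a chord tone.
It is approached by leap down from Ab3 and left by step up to Eb3.
Leap in, step out — an appoggiatura.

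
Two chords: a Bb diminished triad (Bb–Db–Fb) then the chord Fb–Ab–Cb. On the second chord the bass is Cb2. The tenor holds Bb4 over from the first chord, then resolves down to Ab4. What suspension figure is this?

At the second chord the bass is Cb2. The suspended Bb4 lies a seventh above the bass; after resolving down by step to Ab4, the interval above the bass becomes a sixth.
Suspension figures are named by those two intervals: 7–6.

7–6 suspension.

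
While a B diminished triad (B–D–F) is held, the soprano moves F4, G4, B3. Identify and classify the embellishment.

The harmony at that moment is B diminished triad (B, D, F); G4 is not a chord tone.
It is approached by step up from F4 and left by leap down to B3.
Step in, leap out — an escape tone.

G4 is an escape tone.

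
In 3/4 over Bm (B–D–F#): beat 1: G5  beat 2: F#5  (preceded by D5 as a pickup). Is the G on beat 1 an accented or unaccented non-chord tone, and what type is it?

The harmony at that moment is B minor triad (B, D, F#); G5 is not a chord tone.
It is approached by leap up from D5 and left by step down to F#5.
Leap in, step out — an appoggiatura.
It falls on the downbeat, so it is accented.

Accented appoggiatura.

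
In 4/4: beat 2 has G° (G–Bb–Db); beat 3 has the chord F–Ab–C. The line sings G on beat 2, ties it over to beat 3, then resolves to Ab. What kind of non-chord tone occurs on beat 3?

Retardation.

The harmony at that moment is F minor triad (F, Ab, C); G is not a chord tone.
It is held over (the same pitch as the preceding G) and left by step up to Ab.
Held over from the previous chord and resolving up by step — a retardation.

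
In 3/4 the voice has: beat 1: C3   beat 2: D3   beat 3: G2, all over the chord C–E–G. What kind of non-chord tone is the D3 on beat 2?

Escape tone.

The harmony at that moment is C major triad (C, E, G); D3 is not a chord tone.
It is approached by step up from C3 and left by leap down to G2.
Step in, leap out, on a weak beat — an escape tone.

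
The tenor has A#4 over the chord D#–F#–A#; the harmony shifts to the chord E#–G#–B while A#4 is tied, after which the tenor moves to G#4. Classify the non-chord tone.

The harmony at that moment is E# diminished triad (E#, G#, B); A#4 is not a chord tone.
It is held over (the same pitch as the preceding A#4) and left by step down to G#4.
Held over from the previous chord and resolving down by step — a suspension.

A#4 is a suspension.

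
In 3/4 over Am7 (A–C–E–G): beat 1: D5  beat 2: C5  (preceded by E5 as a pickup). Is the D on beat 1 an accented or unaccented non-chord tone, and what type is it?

Accented passing tone.

The harmony at that moment is A minor seventh chord (A, C, E, G); D5 is not a chord tone.
It is approached by step down from E5 and left by step down to C5.
Step in, step out in the same direction — a passing tone.
It falls on the downbeat, so it is accented.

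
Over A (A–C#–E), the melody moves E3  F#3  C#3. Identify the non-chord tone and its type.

The harmony at that moment is A major triad (A, C#, E); F#3 is not a chord tone.
It is approached by step up from E3 and left by leap down to C#3.
Step in, leap out — an escape tone.

F#3 is an escape tone.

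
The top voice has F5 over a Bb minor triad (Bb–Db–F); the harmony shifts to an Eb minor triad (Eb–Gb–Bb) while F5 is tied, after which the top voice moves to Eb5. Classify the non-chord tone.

The harmony at that moment is Eb minor triad (Eb, Gb, Bb); F5 is not a chord tone.
It is held over (the same pitch as the preceding F5) and left by step down to Eb5.
Held over from the previous chord and resolving down by step — a suspension.

F5 is a suspension.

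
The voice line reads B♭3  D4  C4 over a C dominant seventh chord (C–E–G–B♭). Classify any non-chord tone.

The harmony at that moment is C dominant seventh chord (C, E, G, B♭); D4 is not a chord tone.
It is approached by leap up from B♭3 and left by step down to C4.
Leap in, step out — an appoggiatura.

D4 is an appoggiatura.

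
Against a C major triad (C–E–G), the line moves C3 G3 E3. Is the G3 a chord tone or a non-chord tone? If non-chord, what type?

Chord tone (the fifth of C major triad).

C major triad contains C, E, G; G is the fifth, so it is a chord tone.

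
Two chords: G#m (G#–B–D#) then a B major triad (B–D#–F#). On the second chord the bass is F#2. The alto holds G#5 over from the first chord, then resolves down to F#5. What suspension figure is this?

At the second chord the bass is F#2. The suspended G#5 lies a ninth above the bass; after resolving down by step to F#5, the interval above the bass becomes an octave.
Suspension figures are named by those two intervals: 9–8.

9–8 suspension.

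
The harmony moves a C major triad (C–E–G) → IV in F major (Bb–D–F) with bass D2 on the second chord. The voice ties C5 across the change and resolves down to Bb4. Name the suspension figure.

At the second chord the bass is D2. The suspended C5 lies a seventh above the bass; after resolving down by step to Bb4, the interval above the bass becomes a sixth.
Suspension figures are named by those two intervals: 7–6.

7–6 suspension.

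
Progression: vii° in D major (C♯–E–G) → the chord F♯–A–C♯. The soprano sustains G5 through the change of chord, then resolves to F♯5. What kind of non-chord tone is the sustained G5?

The harmony at that moment is F♯ minor triad (F♯, A, C♯); G5 is not a chord tone.
It is held over (the same pitch as the preceding G5) and left by step down to F♯5.
Held over from the previous chord and resolving down by step — a suspension.

G5 is a suspension.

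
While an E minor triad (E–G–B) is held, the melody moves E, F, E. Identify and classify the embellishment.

F is a neighbor tone.

The harmony at that moment is E minor triad (E, G, B); F is not a chord tone.
It is approached by step up from E and left by step down to E.
Step away and step back to the same note — a neighbor tone (upper neighbor).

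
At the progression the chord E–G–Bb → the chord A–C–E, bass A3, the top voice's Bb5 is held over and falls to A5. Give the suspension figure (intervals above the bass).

At the second chord the bass is A3. The suspended Bb5 lies a ninth above the bass; after resolving down by step to A5, the interval above the bass becomes an octave.
Suspension figures are named by those two intervals: 9–8.

9–8 suspension.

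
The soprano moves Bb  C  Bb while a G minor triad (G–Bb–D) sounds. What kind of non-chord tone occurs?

The harmony at that moment is G minor triad (G, Bb, D); C is not a chord tone.
It is approached by step up from Bb and left by step down to Bb.
Step away and step back to the same note — a neighbor tone (upper neighbor).

C is a neighbor tone.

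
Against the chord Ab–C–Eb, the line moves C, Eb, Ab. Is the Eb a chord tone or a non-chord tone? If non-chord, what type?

Ab major triad contains Ab, C, Eb; Eb is the fifth, so it is a chord tone.

Chord tone (the fifth of Ab major triad).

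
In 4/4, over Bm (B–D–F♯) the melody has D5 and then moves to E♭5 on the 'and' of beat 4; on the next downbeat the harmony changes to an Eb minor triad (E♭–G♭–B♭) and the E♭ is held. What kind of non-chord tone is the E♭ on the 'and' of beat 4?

Anticipation.

The harmony at that moment is B minor triad (B, D, F♯); E♭5 is not a chord tone.
It is approached by step up from D5 and then sustained as the same pitch into the next harmony.
Arriving early and becoming a chord tone when the harmony changes — an anticipation.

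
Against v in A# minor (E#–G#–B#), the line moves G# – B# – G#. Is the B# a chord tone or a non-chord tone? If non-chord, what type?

Chord tone (the fifth of E# minor triad).

E# minor triad contains E#, G#, B#; B# is the fifth, so it is a chord tone.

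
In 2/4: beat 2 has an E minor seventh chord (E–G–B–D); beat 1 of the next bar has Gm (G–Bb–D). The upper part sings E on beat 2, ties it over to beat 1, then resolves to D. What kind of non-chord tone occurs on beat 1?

Suspension.

The harmony at that moment is G minor triad (G, Bb, D); E is not a chord tone.
It is held over (the same pitch as the preceding E) and left by step down to D.
Held over from the previous chord and resolving down by step — a suspension.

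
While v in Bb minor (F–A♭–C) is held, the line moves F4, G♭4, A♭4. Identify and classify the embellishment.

The harmony at that moment is F minor triad (F, A♭, C); G♭4 is not a chord tone.
It is approached by step up from F4 and left by step up to A♭4.
Step in, step out in the same direction — a passing tone.

G♭4 is a passing tone.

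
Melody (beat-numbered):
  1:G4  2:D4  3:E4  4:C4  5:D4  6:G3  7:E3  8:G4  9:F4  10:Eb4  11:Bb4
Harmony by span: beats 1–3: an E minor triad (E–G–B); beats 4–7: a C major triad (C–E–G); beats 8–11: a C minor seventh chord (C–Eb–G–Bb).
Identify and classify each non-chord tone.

D4 (beat 2) — appoggiatura; D4 (beat 5) — escape tone; F4 (beat 9) — passing tone.

The harmony at that moment is E minor triad (E, G, B); D4 is not a chord tone.
It is approached by leap down from G4 and left by step up to E4.
Leap in, step out — an appoggiatura.
The harmony at that moment is C major triad (C, E, G); D4 is not a chord tone.
It is approached by step up from C4 and left by leap down to G3.
Step in, leap out — an escape tone.
The harmony at that moment is C minor seventh chord (C, Eb, G, Bb); F4 is not a chord tone.
It is approached by step down from G4 and left by step down to Eb4.
Step in, step out in the same direction — a passing tone.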